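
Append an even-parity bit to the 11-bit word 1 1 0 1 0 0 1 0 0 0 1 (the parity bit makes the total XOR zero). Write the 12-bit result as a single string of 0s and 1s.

XOR of the 11 data bits: 1⊕1⊕0⊕1⊕0⊕0⊕1⊕0⊕0⊕0⊕1 = 1
Parity bit = 1 (so all 12 bits XOR to 0).

110100100011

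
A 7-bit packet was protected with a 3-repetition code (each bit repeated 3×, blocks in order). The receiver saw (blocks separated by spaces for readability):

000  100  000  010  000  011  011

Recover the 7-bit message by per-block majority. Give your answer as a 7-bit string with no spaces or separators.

0000011

Block 1 (000): 0 ones → 0
Block 2 (100): 1 one → 0
Block 3 (000): 0 ones → 0
Block 4 (010): 1 one → 0
Block 5 (000): 0 ones → 0
Block 6 (011): 2 ones → 1
Block 7 (011): 2 ones → 1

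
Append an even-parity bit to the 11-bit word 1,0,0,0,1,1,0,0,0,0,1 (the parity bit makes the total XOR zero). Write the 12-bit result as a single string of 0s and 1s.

100011000010

XOR of the 11 data bits: 1⊕0⊕0⊕0⊕1⊕1⊕0⊕0⊕0⊕0⊕1 = 0
Parity bit = 0 (so all 12 bits XOR to 0).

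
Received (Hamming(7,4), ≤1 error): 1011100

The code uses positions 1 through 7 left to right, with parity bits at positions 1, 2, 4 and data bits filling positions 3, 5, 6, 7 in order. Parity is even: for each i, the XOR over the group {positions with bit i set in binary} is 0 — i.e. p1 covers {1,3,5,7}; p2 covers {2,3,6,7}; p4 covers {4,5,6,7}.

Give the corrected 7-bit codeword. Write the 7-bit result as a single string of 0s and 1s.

1001100

s1 (pos 1,3,5,7): 1⊕1⊕1⊕0 = 1
s2 (pos 2,3,6,7): 0⊕1⊕0⊕0 = 1
s4 (pos 4,5,6,7): 1⊕1⊕0⊕0 = 0
Syndrome s4…s1 = 011 → error at position 3.
Flip position 3: 1011100 → 1001100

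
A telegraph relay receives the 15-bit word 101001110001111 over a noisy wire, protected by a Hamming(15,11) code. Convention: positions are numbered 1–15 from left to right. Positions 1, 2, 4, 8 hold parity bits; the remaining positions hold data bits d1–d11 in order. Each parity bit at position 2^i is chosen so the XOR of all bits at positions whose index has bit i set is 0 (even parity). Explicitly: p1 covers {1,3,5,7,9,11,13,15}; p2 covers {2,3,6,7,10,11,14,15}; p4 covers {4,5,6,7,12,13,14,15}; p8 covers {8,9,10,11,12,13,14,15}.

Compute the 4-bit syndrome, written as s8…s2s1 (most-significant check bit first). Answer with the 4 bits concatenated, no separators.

1011

s1 (pos 1,3,5,7,9,11,13,15): 1⊕1⊕0⊕1⊕0⊕0⊕1⊕1 = 1
s2 (pos 2,3,6,7,10,11,14,15): 0⊕1⊕1⊕1⊕0⊕0⊕1⊕1 = 1
s4 (pos 4,5,6,7,12,13,14,15): 0⊕0⊕1⊕1⊕1⊕1⊕1⊕1 = 0
s8 (pos 8,9,10,11,12,13,14,15): 1⊕0⊕0⊕0⊕1⊕1⊕1⊕1 = 1
Syndrome s8…s1 = 1011 → error at position 11.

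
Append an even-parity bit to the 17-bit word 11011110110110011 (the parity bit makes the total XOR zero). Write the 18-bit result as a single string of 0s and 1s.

110111101101100110

XOR of the 17 data bits: 1⊕1⊕0⊕1⊕1⊕1⊕1⊕0⊕1⊕1⊕0⊕1⊕1⊕0⊕0⊕1⊕1 = 0
Parity bit = 0 (so all 18 bits XOR to 0).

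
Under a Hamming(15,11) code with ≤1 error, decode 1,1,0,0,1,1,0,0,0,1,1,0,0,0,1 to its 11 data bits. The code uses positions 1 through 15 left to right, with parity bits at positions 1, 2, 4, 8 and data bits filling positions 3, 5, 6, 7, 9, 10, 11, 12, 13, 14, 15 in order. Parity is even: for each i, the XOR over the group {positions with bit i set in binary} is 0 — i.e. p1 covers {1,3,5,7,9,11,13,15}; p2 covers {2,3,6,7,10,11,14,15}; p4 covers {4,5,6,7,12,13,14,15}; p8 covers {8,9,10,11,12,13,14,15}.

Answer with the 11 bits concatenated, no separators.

01100110011

s1 (pos 1,3,5,7,9,11,13,15): 1⊕0⊕1⊕0⊕0⊕1⊕0⊕1 = 0
s2 (pos 2,3,6,7,10,11,14,15): 1⊕0⊕1⊕0⊕1⊕1⊕0⊕1 = 1
s4 (pos 4,5,6,7,12,13,14,15): 0⊕1⊕1⊕0⊕0⊕0⊕0⊕1 = 1
s8 (pos 8,9,10,11,12,13,14,15): 0⊕0⊕1⊕1⊕0⊕0⊕0⊕1 = 1
Syndrome s8…s1 = 1110 → error at position 14.
Flip position 14: 110011000110001 → 110011000110011
Read data bits from positions 3,5,6,7,9,10,11,12,13,14,15: 01100110011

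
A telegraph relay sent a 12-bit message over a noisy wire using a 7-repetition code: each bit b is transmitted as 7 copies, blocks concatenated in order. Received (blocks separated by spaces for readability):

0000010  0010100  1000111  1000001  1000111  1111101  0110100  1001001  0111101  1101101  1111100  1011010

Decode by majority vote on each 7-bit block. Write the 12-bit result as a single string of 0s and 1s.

Block 1 (0000010): 1 one → 0
Block 2 (0010100): 2 ones → 0
Block 3 (1000111): 4 ones → 1
Block 4 (1000001): 2 ones → 0
Block 5 (1000111): 4 ones → 1
Block 6 (1111101): 6 ones → 1
Block 7 (0110100): 3 ones → 0
Block 8 (1001001): 3 ones → 0
Block 9 (0111101): 5 ones → 1
Block 10 (1101101): 5 ones → 1
Block 11 (1111100): 5 ones → 1
Block 12 (1011010): 4 ones → 1

001011001111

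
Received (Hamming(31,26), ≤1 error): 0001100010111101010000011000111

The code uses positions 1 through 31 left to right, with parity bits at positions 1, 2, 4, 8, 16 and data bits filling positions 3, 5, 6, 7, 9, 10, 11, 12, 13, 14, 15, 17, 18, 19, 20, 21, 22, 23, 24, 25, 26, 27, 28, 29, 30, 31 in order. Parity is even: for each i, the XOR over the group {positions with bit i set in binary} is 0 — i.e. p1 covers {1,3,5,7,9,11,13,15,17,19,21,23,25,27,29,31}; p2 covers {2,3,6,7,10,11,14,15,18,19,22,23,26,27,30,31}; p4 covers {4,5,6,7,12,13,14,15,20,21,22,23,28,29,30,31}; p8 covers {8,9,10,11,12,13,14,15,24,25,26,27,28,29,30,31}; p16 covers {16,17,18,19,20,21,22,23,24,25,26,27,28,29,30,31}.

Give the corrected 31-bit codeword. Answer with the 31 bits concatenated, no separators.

0001100010111101011000011000111

s1 (pos 1,3,5,7,9,11,13,15,17,19,21,23,25,27,29,31): 0⊕0⊕1⊕0⊕1⊕1⊕1⊕0⊕0⊕0⊕0⊕0⊕1⊕0⊕1⊕1 = 1
s2 (pos 2,3,6,7,10,11,14,15,18,19,22,23,26,27,30,31): 0⊕0⊕0⊕0⊕0⊕1⊕1⊕0⊕1⊕0⊕0⊕0⊕0⊕0⊕1⊕1 = 1
s4 (pos 4,5,6,7,12,13,14,15,20,21,22,23,28,29,30,31): 1⊕1⊕0⊕0⊕1⊕1⊕1⊕0⊕0⊕0⊕0⊕0⊕0⊕1⊕1⊕1 = 0
s8 (pos 8,9,10,11,12,13,14,15,24,25,26,27,28,29,30,31): 0⊕1⊕0⊕1⊕1⊕1⊕1⊕0⊕1⊕1⊕0⊕0⊕0⊕1⊕1⊕1 = 0
s16 (pos 16,17,18,19,20,21,22,23,24,25,26,27,28,29,30,31): 1⊕0⊕1⊕0⊕0⊕0⊕0⊕0⊕1⊕1⊕0⊕0⊕0⊕1⊕1⊕1 = 1
Syndrome s16…s1 = 10011 → error at position 19.
Flip position 19: 0001100010111101010000011000111 → 0001100010111101011000011000111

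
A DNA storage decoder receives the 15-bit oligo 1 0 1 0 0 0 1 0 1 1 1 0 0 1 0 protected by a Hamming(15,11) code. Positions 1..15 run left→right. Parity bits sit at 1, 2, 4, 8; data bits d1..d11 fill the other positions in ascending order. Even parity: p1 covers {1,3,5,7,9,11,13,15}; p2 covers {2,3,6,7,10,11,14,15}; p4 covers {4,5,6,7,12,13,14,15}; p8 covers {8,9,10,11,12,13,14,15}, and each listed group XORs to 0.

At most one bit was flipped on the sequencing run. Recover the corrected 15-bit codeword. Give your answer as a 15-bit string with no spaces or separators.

s1 (pos 1,3,5,7,9,11,13,15): 1⊕1⊕0⊕1⊕1⊕1⊕0⊕0 = 1
s2 (pos 2,3,6,7,10,11,14,15): 0⊕1⊕0⊕1⊕1⊕1⊕1⊕0 = 1
s4 (pos 4,5,6,7,12,13,14,15): 0⊕0⊕0⊕1⊕0⊕0⊕1⊕0 = 0
s8 (pos 8,9,10,11,12,13,14,15): 0⊕1⊕1⊕1⊕0⊕0⊕1⊕0 = 0
Syndrome s8…s1 = 0011 → error at position 3.
Flip position 3: 101000101110010 → 100000101110010

100000101110010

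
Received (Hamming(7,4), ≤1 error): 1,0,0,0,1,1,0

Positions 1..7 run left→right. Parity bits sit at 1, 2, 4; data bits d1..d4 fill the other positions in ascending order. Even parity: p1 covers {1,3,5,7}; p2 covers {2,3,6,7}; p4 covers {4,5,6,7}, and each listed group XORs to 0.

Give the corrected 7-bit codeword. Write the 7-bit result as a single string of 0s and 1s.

s1 (pos 1,3,5,7): 1⊕0⊕1⊕0 = 0
s2 (pos 2,3,6,7): 0⊕0⊕1⊕0 = 1
s4 (pos 4,5,6,7): 0⊕1⊕1⊕0 = 0
Syndrome s4…s1 = 010 → error at position 2.
Flip position 2: 1000110 → 1100110

1100110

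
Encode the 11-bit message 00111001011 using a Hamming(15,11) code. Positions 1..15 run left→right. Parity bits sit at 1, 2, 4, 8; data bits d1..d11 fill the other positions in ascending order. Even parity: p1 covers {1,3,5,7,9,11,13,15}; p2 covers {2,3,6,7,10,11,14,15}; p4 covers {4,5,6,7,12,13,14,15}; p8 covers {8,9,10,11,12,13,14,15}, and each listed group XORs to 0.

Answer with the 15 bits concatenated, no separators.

Place data at non-parity positions: p1 p2 0 p4 0 1 1 p8 1 0 0 1 0 1 1
p1 (pos 1,3,5,7,9,11,13,15): XOR of data positions = 0⊕0⊕1⊕1⊕0⊕0⊕1 = 1
p2 (pos 2,3,6,7,10,11,14,15): XOR of data positions = 0⊕1⊕1⊕0⊕0⊕1⊕1 = 0
p4 (pos 4,5,6,7,12,13,14,15): XOR of data positions = 0⊕1⊕1⊕1⊕0⊕1⊕1 = 1
p8 (pos 8,9,10,11,12,13,14,15): XOR of data positions = 1⊕0⊕0⊕1⊕0⊕1⊕1 = 0
Codeword: 100101101001011

100101101001011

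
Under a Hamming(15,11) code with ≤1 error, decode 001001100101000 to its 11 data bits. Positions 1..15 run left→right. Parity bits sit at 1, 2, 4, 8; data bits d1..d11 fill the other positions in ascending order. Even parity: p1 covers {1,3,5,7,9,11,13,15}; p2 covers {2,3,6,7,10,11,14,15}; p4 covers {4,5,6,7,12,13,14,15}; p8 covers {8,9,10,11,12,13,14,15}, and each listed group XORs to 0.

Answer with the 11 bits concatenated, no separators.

s1 (pos 1,3,5,7,9,11,13,15): 0⊕1⊕0⊕1⊕0⊕0⊕0⊕0 = 0
s2 (pos 2,3,6,7,10,11,14,15): 0⊕1⊕1⊕1⊕1⊕0⊕0⊕0 = 0
s4 (pos 4,5,6,7,12,13,14,15): 0⊕0⊕1⊕1⊕1⊕0⊕0⊕0 = 1
s8 (pos 8,9,10,11,12,13,14,15): 0⊕0⊕1⊕0⊕1⊕0⊕0⊕0 = 0
Syndrome s8…s1 = 0100 → error at position 4.
Flip position 4: 001001100101000 → 001101100101000
Read data bits from positions 3,5,6,7,9,10,11,12,13,14,15: 10110101000

10110101000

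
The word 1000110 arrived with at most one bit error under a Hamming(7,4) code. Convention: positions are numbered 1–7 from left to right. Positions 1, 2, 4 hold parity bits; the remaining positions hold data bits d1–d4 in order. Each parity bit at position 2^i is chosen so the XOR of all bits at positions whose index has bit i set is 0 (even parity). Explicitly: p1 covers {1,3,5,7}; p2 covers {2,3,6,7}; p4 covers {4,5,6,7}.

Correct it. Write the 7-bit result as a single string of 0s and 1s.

1100110

s1 (pos 1,3,5,7): 1⊕0⊕1⊕0 = 0
s2 (pos 2,3,6,7): 0⊕0⊕1⊕0 = 1
s4 (pos 4,5,6,7): 0⊕1⊕1⊕0 = 0
Syndrome s4…s1 = 010 → error at position 2.
Flip position 2: 1000110 → 1100110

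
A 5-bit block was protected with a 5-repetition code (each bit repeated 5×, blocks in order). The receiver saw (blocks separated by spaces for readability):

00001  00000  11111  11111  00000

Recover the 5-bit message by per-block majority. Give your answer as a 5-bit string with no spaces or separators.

00110

Block 1 (00001): 1 one → 0
Block 2 (00000): 0 ones → 0
Block 3 (11111): 5 ones → 1
Block 4 (11111): 5 ones → 1
Block 5 (00000): 0 ones → 0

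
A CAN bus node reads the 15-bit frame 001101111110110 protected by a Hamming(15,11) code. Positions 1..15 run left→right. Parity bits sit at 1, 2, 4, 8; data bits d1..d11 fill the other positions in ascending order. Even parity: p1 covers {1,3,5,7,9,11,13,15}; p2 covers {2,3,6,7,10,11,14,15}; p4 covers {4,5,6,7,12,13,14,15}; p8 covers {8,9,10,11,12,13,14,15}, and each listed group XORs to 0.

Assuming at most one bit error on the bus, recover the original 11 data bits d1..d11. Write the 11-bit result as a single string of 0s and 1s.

s1 (pos 1,3,5,7,9,11,13,15): 0⊕1⊕0⊕1⊕1⊕1⊕1⊕0 = 1
s2 (pos 2,3,6,7,10,11,14,15): 0⊕1⊕1⊕1⊕1⊕1⊕1⊕0 = 0
s4 (pos 4,5,6,7,12,13,14,15): 1⊕0⊕1⊕1⊕0⊕1⊕1⊕0 = 1
s8 (pos 8,9,10,11,12,13,14,15): 1⊕1⊕1⊕1⊕0⊕1⊕1⊕0 = 0
Syndrome s8…s1 = 0101 → error at position 5.
Flip position 5: 001101111110110 → 001111111110110
Read data bits from positions 3,5,6,7,9,10,11,12,13,14,15: 11111110110

11111110110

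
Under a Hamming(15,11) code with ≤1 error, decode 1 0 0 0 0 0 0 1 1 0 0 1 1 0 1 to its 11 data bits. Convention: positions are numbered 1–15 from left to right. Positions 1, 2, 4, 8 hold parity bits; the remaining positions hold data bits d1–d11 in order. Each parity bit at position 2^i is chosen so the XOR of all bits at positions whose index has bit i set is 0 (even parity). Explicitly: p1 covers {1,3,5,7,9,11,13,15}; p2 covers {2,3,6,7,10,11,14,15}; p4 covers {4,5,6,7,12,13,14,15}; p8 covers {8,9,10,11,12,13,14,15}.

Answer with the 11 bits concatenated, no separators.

00001001111

s1 (pos 1,3,5,7,9,11,13,15): 1⊕0⊕0⊕0⊕1⊕0⊕1⊕1 = 0
s2 (pos 2,3,6,7,10,11,14,15): 0⊕0⊕0⊕0⊕0⊕0⊕0⊕1 = 1
s4 (pos 4,5,6,7,12,13,14,15): 0⊕0⊕0⊕0⊕1⊕1⊕0⊕1 = 1
s8 (pos 8,9,10,11,12,13,14,15): 1⊕1⊕0⊕0⊕1⊕1⊕0⊕1 = 1
Syndrome s8…s1 = 1110 → error at position 14.
Flip position 14: 100000011001101 → 100000011001111
Read data bits from positions 3,5,6,7,9,10,11,12,13,14,15: 00001001111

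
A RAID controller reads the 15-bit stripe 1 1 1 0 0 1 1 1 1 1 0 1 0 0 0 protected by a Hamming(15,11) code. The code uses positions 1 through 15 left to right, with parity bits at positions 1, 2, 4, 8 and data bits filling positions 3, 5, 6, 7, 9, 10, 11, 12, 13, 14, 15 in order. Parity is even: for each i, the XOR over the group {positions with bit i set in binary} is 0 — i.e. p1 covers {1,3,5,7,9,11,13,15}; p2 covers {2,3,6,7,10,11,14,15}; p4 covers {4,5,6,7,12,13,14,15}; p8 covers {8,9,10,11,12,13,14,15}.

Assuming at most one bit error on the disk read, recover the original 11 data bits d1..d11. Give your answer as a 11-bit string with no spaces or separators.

s1 (pos 1,3,5,7,9,11,13,15): 1⊕1⊕0⊕1⊕1⊕0⊕0⊕0 = 0
s2 (pos 2,3,6,7,10,11,14,15): 1⊕1⊕1⊕1⊕1⊕0⊕0⊕0 = 1
s4 (pos 4,5,6,7,12,13,14,15): 0⊕0⊕1⊕1⊕1⊕0⊕0⊕0 = 1
s8 (pos 8,9,10,11,12,13,14,15): 1⊕1⊕1⊕0⊕1⊕0⊕0⊕0 = 0
Syndrome s8…s1 = 0110 → error at position 6.
Flip position 6: 111001111101000 → 111000111101000
Read data bits from positions 3,5,6,7,9,10,11,12,13,14,15: 10011101000

10011101000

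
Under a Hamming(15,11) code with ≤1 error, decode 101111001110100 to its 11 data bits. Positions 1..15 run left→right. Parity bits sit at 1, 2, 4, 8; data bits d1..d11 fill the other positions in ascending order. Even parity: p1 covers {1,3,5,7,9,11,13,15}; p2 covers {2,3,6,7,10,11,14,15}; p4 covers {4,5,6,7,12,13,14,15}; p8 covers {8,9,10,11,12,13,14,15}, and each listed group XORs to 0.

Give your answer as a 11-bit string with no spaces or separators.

s1 (pos 1,3,5,7,9,11,13,15): 1⊕1⊕1⊕0⊕1⊕1⊕1⊕0 = 0
s2 (pos 2,3,6,7,10,11,14,15): 0⊕1⊕1⊕0⊕1⊕1⊕0⊕0 = 0
s4 (pos 4,5,6,7,12,13,14,15): 1⊕1⊕1⊕0⊕0⊕1⊕0⊕0 = 0
s8 (pos 8,9,10,11,12,13,14,15): 0⊕1⊕1⊕1⊕0⊕1⊕0⊕0 = 0
Syndrome s8…s1 = 0000 → no error.
Read data bits from positions 3,5,6,7,9,10,11,12,13,14,15: 11101110100

11101110100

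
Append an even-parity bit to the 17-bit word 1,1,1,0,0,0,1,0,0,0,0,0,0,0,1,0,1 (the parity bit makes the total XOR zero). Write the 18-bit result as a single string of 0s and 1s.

111000100000001010

XOR of the 17 data bits: 1⊕1⊕1⊕0⊕0⊕0⊕1⊕0⊕0⊕0⊕0⊕0⊕0⊕0⊕1⊕0⊕1 = 0
Parity bit = 0 (so all 18 bits XOR to 0).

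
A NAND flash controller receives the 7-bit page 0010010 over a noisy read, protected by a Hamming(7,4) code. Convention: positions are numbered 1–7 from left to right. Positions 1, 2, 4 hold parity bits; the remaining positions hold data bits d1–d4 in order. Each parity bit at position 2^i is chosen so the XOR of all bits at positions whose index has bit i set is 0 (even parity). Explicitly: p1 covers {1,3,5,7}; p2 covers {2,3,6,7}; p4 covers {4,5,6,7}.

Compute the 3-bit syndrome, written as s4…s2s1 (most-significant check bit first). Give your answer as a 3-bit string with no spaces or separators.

101

s1 (pos 1,3,5,7): 0⊕1⊕0⊕0 = 1
s2 (pos 2,3,6,7): 0⊕1⊕1⊕0 = 0
s4 (pos 4,5,6,7): 0⊕0⊕1⊕0 = 1
Syndrome s4…s1 = 101 → error at position 5.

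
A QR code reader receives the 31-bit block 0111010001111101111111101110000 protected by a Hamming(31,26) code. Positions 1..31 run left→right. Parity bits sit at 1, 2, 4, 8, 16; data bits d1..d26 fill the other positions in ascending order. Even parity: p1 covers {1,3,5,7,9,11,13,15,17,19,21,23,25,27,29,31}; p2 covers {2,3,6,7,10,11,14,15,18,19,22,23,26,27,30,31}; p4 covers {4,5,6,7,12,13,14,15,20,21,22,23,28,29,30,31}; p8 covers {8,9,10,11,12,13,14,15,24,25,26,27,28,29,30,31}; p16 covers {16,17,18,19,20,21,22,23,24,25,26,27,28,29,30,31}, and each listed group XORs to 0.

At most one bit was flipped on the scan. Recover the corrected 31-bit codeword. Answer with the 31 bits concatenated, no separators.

0111010001111101111101101110000

s1 (pos 1,3,5,7,9,11,13,15,17,19,21,23,25,27,29,31): 0⊕1⊕0⊕0⊕0⊕1⊕1⊕0⊕1⊕1⊕1⊕1⊕1⊕1⊕0⊕0 = 1
s2 (pos 2,3,6,7,10,11,14,15,18,19,22,23,26,27,30,31): 1⊕1⊕1⊕0⊕1⊕1⊕1⊕0⊕1⊕1⊕1⊕1⊕1⊕1⊕0⊕0 = 0
s4 (pos 4,5,6,7,12,13,14,15,20,21,22,23,28,29,30,31): 1⊕0⊕1⊕0⊕1⊕1⊕1⊕0⊕1⊕1⊕1⊕1⊕0⊕0⊕0⊕0 = 1
s8 (pos 8,9,10,11,12,13,14,15,24,25,26,27,28,29,30,31): 0⊕0⊕1⊕1⊕1⊕1⊕1⊕0⊕0⊕1⊕1⊕1⊕0⊕0⊕0⊕0 = 0
s16 (pos 16,17,18,19,20,21,22,23,24,25,26,27,28,29,30,31): 1⊕1⊕1⊕1⊕1⊕1⊕1⊕1⊕0⊕1⊕1⊕1⊕0⊕0⊕0⊕0 = 1
Syndrome s16…s1 = 10101 → error at position 21.
Flip position 21: 0111010001111101111111101110000 → 0111010001111101111101101110000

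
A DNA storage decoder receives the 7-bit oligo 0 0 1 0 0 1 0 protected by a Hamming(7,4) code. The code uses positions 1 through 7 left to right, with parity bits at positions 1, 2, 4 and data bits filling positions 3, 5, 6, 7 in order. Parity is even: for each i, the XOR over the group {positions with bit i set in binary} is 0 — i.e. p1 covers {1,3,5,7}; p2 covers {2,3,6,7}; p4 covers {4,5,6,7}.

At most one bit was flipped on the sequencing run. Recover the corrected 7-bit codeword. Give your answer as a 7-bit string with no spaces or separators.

s1 (pos 1,3,5,7): 0⊕1⊕0⊕0 = 1
s2 (pos 2,3,6,7): 0⊕1⊕1⊕0 = 0
s4 (pos 4,5,6,7): 0⊕0⊕1⊕0 = 1
Syndrome s4…s1 = 101 → error at position 5.
Flip position 5: 0010010 → 0010110

0010110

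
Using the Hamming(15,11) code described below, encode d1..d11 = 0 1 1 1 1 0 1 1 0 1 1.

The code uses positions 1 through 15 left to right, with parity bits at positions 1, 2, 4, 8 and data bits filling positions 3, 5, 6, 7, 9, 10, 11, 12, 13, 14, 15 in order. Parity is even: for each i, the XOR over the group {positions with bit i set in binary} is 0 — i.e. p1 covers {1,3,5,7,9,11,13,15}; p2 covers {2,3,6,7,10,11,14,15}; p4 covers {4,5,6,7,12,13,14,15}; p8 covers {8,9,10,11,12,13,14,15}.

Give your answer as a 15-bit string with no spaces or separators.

110011111011011

Place data at non-parity positions: p1 p2 0 p4 1 1 1 p8 1 0 1 1 0 1 1
p1 (pos 1,3,5,7,9,11,13,15): XOR of data positions = 0⊕1⊕1⊕1⊕1⊕0⊕1 = 1
p2 (pos 2,3,6,7,10,11,14,15): XOR of data positions = 0⊕1⊕1⊕0⊕1⊕1⊕1 = 1
p4 (pos 4,5,6,7,12,13,14,15): XOR of data positions = 1⊕1⊕1⊕1⊕0⊕1⊕1 = 0
p8 (pos 8,9,10,11,12,13,14,15): XOR of data positions = 1⊕0⊕1⊕1⊕0⊕1⊕1 = 1
Codeword: 110011111011011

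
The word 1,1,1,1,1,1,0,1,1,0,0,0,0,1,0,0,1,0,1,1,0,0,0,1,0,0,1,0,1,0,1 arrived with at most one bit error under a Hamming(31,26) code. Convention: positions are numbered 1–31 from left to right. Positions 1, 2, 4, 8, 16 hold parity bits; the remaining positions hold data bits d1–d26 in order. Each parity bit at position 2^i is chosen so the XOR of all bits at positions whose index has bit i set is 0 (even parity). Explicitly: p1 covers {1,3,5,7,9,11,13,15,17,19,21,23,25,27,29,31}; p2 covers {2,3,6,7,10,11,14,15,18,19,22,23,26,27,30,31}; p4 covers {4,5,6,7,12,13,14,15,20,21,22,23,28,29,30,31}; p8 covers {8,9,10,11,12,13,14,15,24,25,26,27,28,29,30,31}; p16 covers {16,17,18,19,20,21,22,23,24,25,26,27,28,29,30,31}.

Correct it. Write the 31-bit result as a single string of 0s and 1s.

s1 (pos 1,3,5,7,9,11,13,15,17,19,21,23,25,27,29,31): 1⊕1⊕1⊕0⊕1⊕0⊕0⊕0⊕1⊕1⊕0⊕0⊕0⊕1⊕1⊕1 = 1
s2 (pos 2,3,6,7,10,11,14,15,18,19,22,23,26,27,30,31): 1⊕1⊕1⊕0⊕0⊕0⊕1⊕0⊕0⊕1⊕0⊕0⊕0⊕1⊕0⊕1 = 1
s4 (pos 4,5,6,7,12,13,14,15,20,21,22,23,28,29,30,31): 1⊕1⊕1⊕0⊕0⊕0⊕1⊕0⊕1⊕0⊕0⊕0⊕0⊕1⊕0⊕1 = 1
s8 (pos 8,9,10,11,12,13,14,15,24,25,26,27,28,29,30,31): 1⊕1⊕0⊕0⊕0⊕0⊕1⊕0⊕1⊕0⊕0⊕1⊕0⊕1⊕0⊕1 = 1
s16 (pos 16,17,18,19,20,21,22,23,24,25,26,27,28,29,30,31): 0⊕1⊕0⊕1⊕1⊕0⊕0⊕0⊕1⊕0⊕0⊕1⊕0⊕1⊕0⊕1 = 1
Syndrome s16…s1 = 11111 → error at position 31.
Flip position 31: 1111110110000100101100010010101 → 1111110110000100101100010010100

1111110110000100101100010010100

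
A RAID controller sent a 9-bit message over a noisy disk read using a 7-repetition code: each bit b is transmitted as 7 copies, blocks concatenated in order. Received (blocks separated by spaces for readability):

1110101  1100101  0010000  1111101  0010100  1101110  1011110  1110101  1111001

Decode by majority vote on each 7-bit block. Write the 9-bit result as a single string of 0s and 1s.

Block 1 (1110101): 5 ones → 1
Block 2 (1100101): 4 ones → 1
Block 3 (0010000): 1 one → 0
Block 4 (1111101): 6 ones → 1
Block 5 (0010100): 2 ones → 0
Block 6 (1101110): 5 ones → 1
Block 7 (1011110): 5 ones → 1
Block 8 (1110101): 5 ones → 1
Block 9 (1111001): 5 ones → 1

110101111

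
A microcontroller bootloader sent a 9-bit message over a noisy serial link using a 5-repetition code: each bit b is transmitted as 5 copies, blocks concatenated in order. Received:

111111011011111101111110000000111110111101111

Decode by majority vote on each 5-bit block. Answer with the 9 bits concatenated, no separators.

Block 1 (11111): 5 ones → 1
Block 2 (10110): 3 ones → 1
Block 3 (11111): 5 ones → 1
Block 4 (10111): 4 ones → 1
Block 5 (11100): 3 ones → 1
Block 6 (00000): 0 ones → 0
Block 7 (11111): 5 ones → 1
Block 8 (01111): 4 ones → 1
Block 9 (01111): 4 ones → 1

111110111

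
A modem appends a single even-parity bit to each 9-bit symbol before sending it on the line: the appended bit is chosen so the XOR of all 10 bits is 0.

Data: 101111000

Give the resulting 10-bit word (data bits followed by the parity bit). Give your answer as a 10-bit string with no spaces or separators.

XOR of the 9 data bits: 1⊕0⊕1⊕1⊕1⊕1⊕0⊕0⊕0 = 1
Parity bit = 1 (so all 10 bits XOR to 0).

1011110001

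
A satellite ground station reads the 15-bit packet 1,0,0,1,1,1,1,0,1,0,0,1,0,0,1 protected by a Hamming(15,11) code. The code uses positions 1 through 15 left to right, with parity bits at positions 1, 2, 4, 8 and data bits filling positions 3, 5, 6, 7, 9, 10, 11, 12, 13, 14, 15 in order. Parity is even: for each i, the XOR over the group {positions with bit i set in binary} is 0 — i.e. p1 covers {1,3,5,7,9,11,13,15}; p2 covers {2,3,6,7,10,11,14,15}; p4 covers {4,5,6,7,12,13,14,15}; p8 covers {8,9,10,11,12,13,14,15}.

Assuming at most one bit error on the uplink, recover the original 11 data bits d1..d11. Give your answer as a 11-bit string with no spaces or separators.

01111011001

s1 (pos 1,3,5,7,9,11,13,15): 1⊕0⊕1⊕1⊕1⊕0⊕0⊕1 = 1
s2 (pos 2,3,6,7,10,11,14,15): 0⊕0⊕1⊕1⊕0⊕0⊕0⊕1 = 1
s4 (pos 4,5,6,7,12,13,14,15): 1⊕1⊕1⊕1⊕1⊕0⊕0⊕1 = 0
s8 (pos 8,9,10,11,12,13,14,15): 0⊕1⊕0⊕0⊕1⊕0⊕0⊕1 = 1
Syndrome s8…s1 = 1011 → error at position 11.
Flip position 11: 100111101001001 → 100111101011001
Read data bits from positions 3,5,6,7,9,10,11,12,13,14,15: 01111011001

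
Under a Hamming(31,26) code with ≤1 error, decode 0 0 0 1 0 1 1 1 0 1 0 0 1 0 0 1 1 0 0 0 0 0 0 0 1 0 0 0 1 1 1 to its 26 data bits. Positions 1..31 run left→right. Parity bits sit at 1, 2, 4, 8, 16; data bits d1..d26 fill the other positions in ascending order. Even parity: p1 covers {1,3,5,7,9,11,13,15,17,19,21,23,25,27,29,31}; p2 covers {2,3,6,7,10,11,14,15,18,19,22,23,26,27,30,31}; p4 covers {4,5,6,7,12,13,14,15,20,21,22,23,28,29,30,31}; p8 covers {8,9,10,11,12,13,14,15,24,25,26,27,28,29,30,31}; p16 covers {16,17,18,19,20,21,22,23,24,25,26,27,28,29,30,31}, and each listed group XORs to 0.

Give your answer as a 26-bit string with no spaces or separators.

00110100110100000001000111

s1 (pos 1,3,5,7,9,11,13,15,17,19,21,23,25,27,29,31): 0⊕0⊕0⊕1⊕0⊕0⊕1⊕0⊕1⊕0⊕0⊕0⊕1⊕0⊕1⊕1 = 0
s2 (pos 2,3,6,7,10,11,14,15,18,19,22,23,26,27,30,31): 0⊕0⊕1⊕1⊕1⊕0⊕0⊕0⊕0⊕0⊕0⊕0⊕0⊕0⊕1⊕1 = 1
s4 (pos 4,5,6,7,12,13,14,15,20,21,22,23,28,29,30,31): 1⊕0⊕1⊕1⊕0⊕1⊕0⊕0⊕0⊕0⊕0⊕0⊕0⊕1⊕1⊕1 = 1
s8 (pos 8,9,10,11,12,13,14,15,24,25,26,27,28,29,30,31): 1⊕0⊕1⊕0⊕0⊕1⊕0⊕0⊕0⊕1⊕0⊕0⊕0⊕1⊕1⊕1 = 1
s16 (pos 16,17,18,19,20,21,22,23,24,25,26,27,28,29,30,31): 1⊕1⊕0⊕0⊕0⊕0⊕0⊕0⊕0⊕1⊕0⊕0⊕0⊕1⊕1⊕1 = 0
Syndrome s16…s1 = 01110 → error at position 14.
Flip position 14: 0001011101001001100000001000111 → 0001011101001101100000001000111
Read data bits from positions 3,5,6,7,9,10,11,12,13,14,15,17,18,19,20,21,22,23,24,25,26,27,28,29,30,31: 00110100110100000001000111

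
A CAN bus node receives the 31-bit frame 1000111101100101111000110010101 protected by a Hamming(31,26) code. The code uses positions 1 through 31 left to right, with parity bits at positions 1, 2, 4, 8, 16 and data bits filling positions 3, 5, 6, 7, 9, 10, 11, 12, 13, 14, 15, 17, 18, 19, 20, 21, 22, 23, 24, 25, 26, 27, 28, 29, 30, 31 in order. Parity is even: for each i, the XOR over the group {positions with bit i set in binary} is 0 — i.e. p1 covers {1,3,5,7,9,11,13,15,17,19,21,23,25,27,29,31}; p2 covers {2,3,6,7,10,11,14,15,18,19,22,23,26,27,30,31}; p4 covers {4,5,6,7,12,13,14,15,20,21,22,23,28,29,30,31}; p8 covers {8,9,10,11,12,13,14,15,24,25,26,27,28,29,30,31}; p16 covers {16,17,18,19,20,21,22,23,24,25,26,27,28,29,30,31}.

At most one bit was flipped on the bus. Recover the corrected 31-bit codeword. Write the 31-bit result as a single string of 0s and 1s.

s1 (pos 1,3,5,7,9,11,13,15,17,19,21,23,25,27,29,31): 1⊕0⊕1⊕1⊕0⊕1⊕0⊕0⊕1⊕1⊕0⊕1⊕0⊕1⊕1⊕1 = 0
s2 (pos 2,3,6,7,10,11,14,15,18,19,22,23,26,27,30,31): 0⊕0⊕1⊕1⊕1⊕1⊕1⊕0⊕1⊕1⊕0⊕1⊕0⊕1⊕0⊕1 = 0
s4 (pos 4,5,6,7,12,13,14,15,20,21,22,23,28,29,30,31): 0⊕1⊕1⊕1⊕0⊕0⊕1⊕0⊕0⊕0⊕0⊕1⊕0⊕1⊕0⊕1 = 1
s8 (pos 8,9,10,11,12,13,14,15,24,25,26,27,28,29,30,31): 1⊕0⊕1⊕1⊕0⊕0⊕1⊕0⊕1⊕0⊕0⊕1⊕0⊕1⊕0⊕1 = 0
s16 (pos 16,17,18,19,20,21,22,23,24,25,26,27,28,29,30,31): 1⊕1⊕1⊕1⊕0⊕0⊕0⊕1⊕1⊕0⊕0⊕1⊕0⊕1⊕0⊕1 = 1
Syndrome s16…s1 = 10100 → error at position 20.
Flip position 20: 1000111101100101111000110010101 → 1000111101100101111100110010101

1000111101100101111100110010101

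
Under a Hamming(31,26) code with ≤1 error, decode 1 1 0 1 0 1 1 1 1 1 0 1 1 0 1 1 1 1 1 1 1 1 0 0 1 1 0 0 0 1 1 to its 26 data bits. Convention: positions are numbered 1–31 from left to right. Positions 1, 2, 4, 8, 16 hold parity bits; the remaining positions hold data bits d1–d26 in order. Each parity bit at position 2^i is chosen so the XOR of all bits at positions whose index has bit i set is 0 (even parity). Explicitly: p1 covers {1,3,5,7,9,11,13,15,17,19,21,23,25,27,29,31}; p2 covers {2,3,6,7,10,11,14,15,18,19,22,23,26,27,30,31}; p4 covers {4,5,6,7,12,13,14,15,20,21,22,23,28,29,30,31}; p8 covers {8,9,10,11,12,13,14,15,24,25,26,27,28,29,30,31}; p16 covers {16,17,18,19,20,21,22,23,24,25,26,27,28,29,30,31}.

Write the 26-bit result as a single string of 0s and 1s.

00111101101111110001100011

s1 (pos 1,3,5,7,9,11,13,15,17,19,21,23,25,27,29,31): 1⊕0⊕0⊕1⊕1⊕0⊕1⊕1⊕1⊕1⊕1⊕0⊕1⊕0⊕0⊕1 = 0
s2 (pos 2,3,6,7,10,11,14,15,18,19,22,23,26,27,30,31): 1⊕0⊕1⊕1⊕1⊕0⊕0⊕1⊕1⊕1⊕1⊕0⊕1⊕0⊕1⊕1 = 1
s4 (pos 4,5,6,7,12,13,14,15,20,21,22,23,28,29,30,31): 1⊕0⊕1⊕1⊕1⊕1⊕0⊕1⊕1⊕1⊕1⊕0⊕0⊕0⊕1⊕1 = 1
s8 (pos 8,9,10,11,12,13,14,15,24,25,26,27,28,29,30,31): 1⊕1⊕1⊕0⊕1⊕1⊕0⊕1⊕0⊕1⊕1⊕0⊕0⊕0⊕1⊕1 = 0
s16 (pos 16,17,18,19,20,21,22,23,24,25,26,27,28,29,30,31): 1⊕1⊕1⊕1⊕1⊕1⊕1⊕0⊕0⊕1⊕1⊕0⊕0⊕0⊕1⊕1 = 1
Syndrome s16…s1 = 10110 → error at position 22.
Flip position 22: 1101011111011011111111001100011 → 1101011111011011111110001100011
Read data bits from positions 3,5,6,7,9,10,11,12,13,14,15,17,18,19,20,21,22,23,24,25,26,27,28,29,30,31: 00111101101111110001100011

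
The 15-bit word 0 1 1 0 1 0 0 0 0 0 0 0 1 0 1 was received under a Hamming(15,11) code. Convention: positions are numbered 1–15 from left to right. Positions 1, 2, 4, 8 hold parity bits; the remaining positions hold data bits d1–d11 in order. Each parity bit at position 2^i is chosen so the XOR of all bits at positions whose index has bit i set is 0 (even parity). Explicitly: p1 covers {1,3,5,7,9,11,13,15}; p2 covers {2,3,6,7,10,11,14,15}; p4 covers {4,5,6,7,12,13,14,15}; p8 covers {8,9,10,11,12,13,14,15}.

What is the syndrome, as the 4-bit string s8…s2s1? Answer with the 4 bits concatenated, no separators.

0110

s1 (pos 1,3,5,7,9,11,13,15): 0⊕1⊕1⊕0⊕0⊕0⊕1⊕1 = 0
s2 (pos 2,3,6,7,10,11,14,15): 1⊕1⊕0⊕0⊕0⊕0⊕0⊕1 = 1
s4 (pos 4,5,6,7,12,13,14,15): 0⊕1⊕0⊕0⊕0⊕1⊕0⊕1 = 1
s8 (pos 8,9,10,11,12,13,14,15): 0⊕0⊕0⊕0⊕0⊕1⊕0⊕1 = 0
Syndrome s8…s1 = 0110 → error at position 6.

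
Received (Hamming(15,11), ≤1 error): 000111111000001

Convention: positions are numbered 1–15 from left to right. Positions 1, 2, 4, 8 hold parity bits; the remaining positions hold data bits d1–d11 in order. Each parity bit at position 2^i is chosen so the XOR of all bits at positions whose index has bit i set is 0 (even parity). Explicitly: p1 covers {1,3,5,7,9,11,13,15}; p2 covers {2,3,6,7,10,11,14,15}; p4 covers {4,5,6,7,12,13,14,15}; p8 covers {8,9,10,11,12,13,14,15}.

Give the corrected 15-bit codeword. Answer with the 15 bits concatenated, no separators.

000111111000011

s1 (pos 1,3,5,7,9,11,13,15): 0⊕0⊕1⊕1⊕1⊕0⊕0⊕1 = 0
s2 (pos 2,3,6,7,10,11,14,15): 0⊕0⊕1⊕1⊕0⊕0⊕0⊕1 = 1
s4 (pos 4,5,6,7,12,13,14,15): 1⊕1⊕1⊕1⊕0⊕0⊕0⊕1 = 1
s8 (pos 8,9,10,11,12,13,14,15): 1⊕1⊕0⊕0⊕0⊕0⊕0⊕1 = 1
Syndrome s8…s1 = 1110 → error at position 14.
Flip position 14: 000111111000001 → 000111111000011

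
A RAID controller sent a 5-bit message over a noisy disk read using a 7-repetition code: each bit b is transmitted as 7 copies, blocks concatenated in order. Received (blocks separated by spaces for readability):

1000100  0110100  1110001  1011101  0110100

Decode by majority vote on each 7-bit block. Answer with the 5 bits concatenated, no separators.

00110

Block 1 (1000100): 2 ones → 0
Block 2 (0110100): 3 ones → 0
Block 3 (1110001): 4 ones → 1
Block 4 (1011101): 5 ones → 1
Block 5 (0110100): 3 ones → 0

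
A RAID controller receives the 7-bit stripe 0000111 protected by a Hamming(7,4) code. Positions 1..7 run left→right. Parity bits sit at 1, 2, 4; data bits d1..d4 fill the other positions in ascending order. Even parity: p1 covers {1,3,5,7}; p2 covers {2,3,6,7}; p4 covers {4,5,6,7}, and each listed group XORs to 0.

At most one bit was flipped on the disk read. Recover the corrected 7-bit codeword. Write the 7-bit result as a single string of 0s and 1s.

0001111

s1 (pos 1,3,5,7): 0⊕0⊕1⊕1 = 0
s2 (pos 2,3,6,7): 0⊕0⊕1⊕1 = 0
s4 (pos 4,5,6,7): 0⊕1⊕1⊕1 = 1
Syndrome s4…s1 = 100 → error at position 4.
Flip position 4: 0000111 → 0001111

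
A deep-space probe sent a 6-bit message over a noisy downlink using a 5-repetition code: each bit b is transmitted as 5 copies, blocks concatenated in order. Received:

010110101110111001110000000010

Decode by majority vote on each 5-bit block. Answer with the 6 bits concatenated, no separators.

111100

Block 1 (01011): 3 ones → 1
Block 2 (01011): 3 ones → 1
Block 3 (10111): 4 ones → 1
Block 4 (00111): 3 ones → 1
Block 5 (00000): 0 ones → 0
Block 6 (00010): 1 one → 0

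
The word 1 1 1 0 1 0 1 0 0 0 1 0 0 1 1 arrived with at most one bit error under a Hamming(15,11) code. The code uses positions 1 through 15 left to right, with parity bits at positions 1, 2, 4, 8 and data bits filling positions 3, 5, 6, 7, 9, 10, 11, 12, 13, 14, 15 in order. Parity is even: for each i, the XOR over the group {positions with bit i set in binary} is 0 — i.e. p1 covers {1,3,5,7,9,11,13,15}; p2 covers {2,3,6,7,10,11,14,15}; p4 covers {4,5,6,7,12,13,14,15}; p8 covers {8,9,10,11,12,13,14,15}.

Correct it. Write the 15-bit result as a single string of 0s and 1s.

s1 (pos 1,3,5,7,9,11,13,15): 1⊕1⊕1⊕1⊕0⊕1⊕0⊕1 = 0
s2 (pos 2,3,6,7,10,11,14,15): 1⊕1⊕0⊕1⊕0⊕1⊕1⊕1 = 0
s4 (pos 4,5,6,7,12,13,14,15): 0⊕1⊕0⊕1⊕0⊕0⊕1⊕1 = 0
s8 (pos 8,9,10,11,12,13,14,15): 0⊕0⊕0⊕1⊕0⊕0⊕1⊕1 = 1
Syndrome s8…s1 = 1000 → error at position 8.
Flip position 8: 111010100010011 → 111010110010011

111010110010011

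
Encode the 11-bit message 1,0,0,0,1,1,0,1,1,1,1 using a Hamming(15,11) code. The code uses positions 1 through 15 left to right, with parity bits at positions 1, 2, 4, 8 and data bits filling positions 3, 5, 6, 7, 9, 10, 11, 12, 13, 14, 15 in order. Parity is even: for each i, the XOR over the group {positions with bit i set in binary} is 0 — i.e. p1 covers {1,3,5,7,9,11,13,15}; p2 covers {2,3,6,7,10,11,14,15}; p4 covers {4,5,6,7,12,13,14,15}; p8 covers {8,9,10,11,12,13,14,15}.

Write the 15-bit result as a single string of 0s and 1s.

Place data at non-parity positions: p1 p2 1 p4 0 0 0 p8 1 1 0 1 1 1 1
p1 (pos 1,3,5,7,9,11,13,15): XOR of data positions = 1⊕0⊕0⊕1⊕0⊕1⊕1 = 0
p2 (pos 2,3,6,7,10,11,14,15): XOR of data positions = 1⊕0⊕0⊕1⊕0⊕1⊕1 = 0
p4 (pos 4,5,6,7,12,13,14,15): XOR of data positions = 0⊕0⊕0⊕1⊕1⊕1⊕1 = 0
p8 (pos 8,9,10,11,12,13,14,15): XOR of data positions = 1⊕1⊕0⊕1⊕1⊕1⊕1 = 0
Codeword: 001000001101111

001000001101111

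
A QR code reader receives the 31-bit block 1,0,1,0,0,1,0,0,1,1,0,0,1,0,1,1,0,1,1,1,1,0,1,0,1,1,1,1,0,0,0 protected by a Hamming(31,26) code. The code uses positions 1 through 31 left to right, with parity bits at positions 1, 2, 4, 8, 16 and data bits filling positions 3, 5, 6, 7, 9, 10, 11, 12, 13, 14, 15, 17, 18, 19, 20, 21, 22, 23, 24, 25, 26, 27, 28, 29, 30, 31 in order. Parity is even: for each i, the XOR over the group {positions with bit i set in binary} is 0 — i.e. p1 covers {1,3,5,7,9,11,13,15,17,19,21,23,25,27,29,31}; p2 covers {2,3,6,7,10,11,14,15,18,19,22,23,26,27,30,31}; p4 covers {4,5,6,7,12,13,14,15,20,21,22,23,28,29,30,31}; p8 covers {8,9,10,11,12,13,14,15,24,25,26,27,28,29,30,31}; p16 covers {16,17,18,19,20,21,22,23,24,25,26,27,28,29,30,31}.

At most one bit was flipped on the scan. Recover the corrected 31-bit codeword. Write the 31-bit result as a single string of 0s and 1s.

1010000011001011011110101111000

s1 (pos 1,3,5,7,9,11,13,15,17,19,21,23,25,27,29,31): 1⊕1⊕0⊕0⊕1⊕0⊕1⊕1⊕0⊕1⊕1⊕1⊕1⊕1⊕0⊕0 = 0
s2 (pos 2,3,6,7,10,11,14,15,18,19,22,23,26,27,30,31): 0⊕1⊕1⊕0⊕1⊕0⊕0⊕1⊕1⊕1⊕0⊕1⊕1⊕1⊕0⊕0 = 1
s4 (pos 4,5,6,7,12,13,14,15,20,21,22,23,28,29,30,31): 0⊕0⊕1⊕0⊕0⊕1⊕0⊕1⊕1⊕1⊕0⊕1⊕1⊕0⊕0⊕0 = 1
s8 (pos 8,9,10,11,12,13,14,15,24,25,26,27,28,29,30,31): 0⊕1⊕1⊕0⊕0⊕1⊕0⊕1⊕0⊕1⊕1⊕1⊕1⊕0⊕0⊕0 = 0
s16 (pos 16,17,18,19,20,21,22,23,24,25,26,27,28,29,30,31): 1⊕0⊕1⊕1⊕1⊕1⊕0⊕1⊕0⊕1⊕1⊕1⊕1⊕0⊕0⊕0 = 0
Syndrome s16…s1 = 00110 → error at position 6.
Flip position 6: 1010010011001011011110101111000 → 1010000011001011011110101111000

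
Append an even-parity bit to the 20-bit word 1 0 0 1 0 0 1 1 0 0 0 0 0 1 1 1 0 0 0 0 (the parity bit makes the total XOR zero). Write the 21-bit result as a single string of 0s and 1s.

100100110000011100001

XOR of the 20 data bits: 1⊕0⊕0⊕1⊕0⊕0⊕1⊕1⊕0⊕0⊕0⊕0⊕0⊕1⊕1⊕1⊕0⊕0⊕0⊕0 = 1
Parity bit = 1 (so all 21 bits XOR to 0).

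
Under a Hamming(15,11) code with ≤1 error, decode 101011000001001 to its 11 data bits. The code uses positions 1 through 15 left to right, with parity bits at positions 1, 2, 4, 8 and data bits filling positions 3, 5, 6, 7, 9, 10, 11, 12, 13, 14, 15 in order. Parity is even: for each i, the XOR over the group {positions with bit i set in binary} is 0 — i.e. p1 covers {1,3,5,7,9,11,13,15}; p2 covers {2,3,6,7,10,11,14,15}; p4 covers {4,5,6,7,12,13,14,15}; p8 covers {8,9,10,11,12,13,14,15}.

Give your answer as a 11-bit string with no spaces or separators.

s1 (pos 1,3,5,7,9,11,13,15): 1⊕1⊕1⊕0⊕0⊕0⊕0⊕1 = 0
s2 (pos 2,3,6,7,10,11,14,15): 0⊕1⊕1⊕0⊕0⊕0⊕0⊕1 = 1
s4 (pos 4,5,6,7,12,13,14,15): 0⊕1⊕1⊕0⊕1⊕0⊕0⊕1 = 0
s8 (pos 8,9,10,11,12,13,14,15): 0⊕0⊕0⊕0⊕1⊕0⊕0⊕1 = 0
Syndrome s8…s1 = 0010 → error at position 2.
Flip position 2: 101011000001001 → 111011000001001
Read data bits from positions 3,5,6,7,9,10,11,12,13,14,15: 11100001001

11100001001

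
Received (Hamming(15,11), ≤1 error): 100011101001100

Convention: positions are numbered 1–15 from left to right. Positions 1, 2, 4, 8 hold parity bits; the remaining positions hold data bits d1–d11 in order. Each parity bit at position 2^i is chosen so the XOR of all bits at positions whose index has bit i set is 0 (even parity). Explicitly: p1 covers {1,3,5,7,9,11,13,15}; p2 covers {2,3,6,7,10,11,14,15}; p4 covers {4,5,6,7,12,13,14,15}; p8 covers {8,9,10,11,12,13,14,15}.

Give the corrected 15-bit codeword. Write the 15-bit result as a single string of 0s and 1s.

s1 (pos 1,3,5,7,9,11,13,15): 1⊕0⊕1⊕1⊕1⊕0⊕1⊕0 = 1
s2 (pos 2,3,6,7,10,11,14,15): 0⊕0⊕1⊕1⊕0⊕0⊕0⊕0 = 0
s4 (pos 4,5,6,7,12,13,14,15): 0⊕1⊕1⊕1⊕1⊕1⊕0⊕0 = 1
s8 (pos 8,9,10,11,12,13,14,15): 0⊕1⊕0⊕0⊕1⊕1⊕0⊕0 = 1
Syndrome s8…s1 = 1101 → error at position 13.
Flip position 13: 100011101001100 → 100011101001000

100011101001000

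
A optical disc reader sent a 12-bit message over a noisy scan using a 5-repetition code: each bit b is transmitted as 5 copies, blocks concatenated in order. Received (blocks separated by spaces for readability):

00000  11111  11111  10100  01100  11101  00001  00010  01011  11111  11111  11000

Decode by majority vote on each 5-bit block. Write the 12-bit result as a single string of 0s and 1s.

011001001110

Block 1 (00000): 0 ones → 0
Block 2 (11111): 5 ones → 1
Block 3 (11111): 5 ones → 1
Block 4 (10100): 2 ones → 0
Block 5 (01100): 2 ones → 0
Block 6 (11101): 4 ones → 1
Block 7 (00001): 1 one → 0
Block 8 (00010): 1 one → 0
Block 9 (01011): 3 ones → 1
Block 10 (11111): 5 ones → 1
Block 11 (11111): 5 ones → 1
Block 12 (11000): 2 ones → 0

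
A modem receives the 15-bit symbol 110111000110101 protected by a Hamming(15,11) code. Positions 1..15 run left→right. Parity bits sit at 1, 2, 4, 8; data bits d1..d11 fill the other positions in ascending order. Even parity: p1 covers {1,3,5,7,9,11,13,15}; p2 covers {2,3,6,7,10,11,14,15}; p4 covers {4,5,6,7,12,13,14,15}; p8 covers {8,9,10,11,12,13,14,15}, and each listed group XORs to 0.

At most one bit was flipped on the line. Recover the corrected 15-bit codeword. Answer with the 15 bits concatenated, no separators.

s1 (pos 1,3,5,7,9,11,13,15): 1⊕0⊕1⊕0⊕0⊕1⊕1⊕1 = 1
s2 (pos 2,3,6,7,10,11,14,15): 1⊕0⊕1⊕0⊕1⊕1⊕0⊕1 = 1
s4 (pos 4,5,6,7,12,13,14,15): 1⊕1⊕1⊕0⊕0⊕1⊕0⊕1 = 1
s8 (pos 8,9,10,11,12,13,14,15): 0⊕0⊕1⊕1⊕0⊕1⊕0⊕1 = 0
Syndrome s8…s1 = 0111 → error at position 7.
Flip position 7: 110111000110101 → 110111100110101

110111100110101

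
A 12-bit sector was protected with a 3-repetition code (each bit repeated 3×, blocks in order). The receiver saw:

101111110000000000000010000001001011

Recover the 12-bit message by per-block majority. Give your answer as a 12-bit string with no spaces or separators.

Block 1 (101): 2 ones → 1
Block 2 (111): 3 ones → 1
Block 3 (110): 2 ones → 1
Block 4 (000): 0 ones → 0
Block 5 (000): 0 ones → 0
Block 6 (000): 0 ones → 0
Block 7 (000): 0 ones → 0
Block 8 (010): 1 one → 0
Block 9 (000): 0 ones → 0
Block 10 (001): 1 one → 0
Block 11 (001): 1 one → 0
Block 12 (011): 2 ones → 1

111000000001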